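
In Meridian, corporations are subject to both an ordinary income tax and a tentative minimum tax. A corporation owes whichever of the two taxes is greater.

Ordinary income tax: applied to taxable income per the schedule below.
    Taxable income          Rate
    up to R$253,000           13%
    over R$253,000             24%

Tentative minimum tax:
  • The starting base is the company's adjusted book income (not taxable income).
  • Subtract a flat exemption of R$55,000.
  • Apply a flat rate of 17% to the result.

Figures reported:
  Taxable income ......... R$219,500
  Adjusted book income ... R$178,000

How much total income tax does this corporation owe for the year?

Ordinary income tax:
  R$219,500 × 13% = R$28,535

Tentative minimum tax:
  Base (adjusted book income): R$178,000
  Less exemption R$55,000 → base R$123,000
  R$123,000 × 17% = R$20,910

R$28,535 > R$20,910, so the ordinary income tax governs.

R$28,535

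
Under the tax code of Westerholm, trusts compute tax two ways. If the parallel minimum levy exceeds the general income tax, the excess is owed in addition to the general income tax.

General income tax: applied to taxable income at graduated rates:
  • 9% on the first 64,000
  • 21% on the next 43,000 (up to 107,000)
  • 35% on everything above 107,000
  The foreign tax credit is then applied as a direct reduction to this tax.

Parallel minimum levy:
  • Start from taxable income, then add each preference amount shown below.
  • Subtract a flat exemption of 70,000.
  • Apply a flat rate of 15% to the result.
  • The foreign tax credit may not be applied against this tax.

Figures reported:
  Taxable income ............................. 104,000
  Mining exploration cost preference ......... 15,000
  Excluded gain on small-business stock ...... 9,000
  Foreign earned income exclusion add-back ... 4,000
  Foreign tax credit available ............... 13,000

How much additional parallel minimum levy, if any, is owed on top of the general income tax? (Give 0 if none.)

Parallel minimum levy:
  Adjusted income: 104,000 + 15,000 + 9,000 + 4,000 = 132,000
  Less exemption 70,000 → base 62,000
  62,000 × 15% = 9,300

General income tax:
  64,000 × 9% = 5,760
  40,000 × 21% = 8,400
  → 14,160
  Less foreign tax credit 13,000 → 1,160

Excess of parallel minimum levy over general income tax: 9,300 − 1,160 = 8,140.

8,140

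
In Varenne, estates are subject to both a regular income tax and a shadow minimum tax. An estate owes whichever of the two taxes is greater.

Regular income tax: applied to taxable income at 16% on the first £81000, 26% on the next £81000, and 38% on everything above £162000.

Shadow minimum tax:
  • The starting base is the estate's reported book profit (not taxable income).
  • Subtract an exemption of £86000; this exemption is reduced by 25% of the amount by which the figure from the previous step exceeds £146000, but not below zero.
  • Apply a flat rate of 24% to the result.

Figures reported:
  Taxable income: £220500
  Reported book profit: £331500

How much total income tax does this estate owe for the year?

£70050

Regular income tax:
  £81000 × 16% = £12960
  £81000 × 26% = £21060
  £58500 × 38% = £22230
  → £56250

Shadow minimum tax:
  Base (reported book profit): £331500
  Exemption: £86000 − 25% × (£331500 − £146000) = £86000 − £46375 = £39625
  Base: £331500 − £39625 = £291875
  £291875 × 24% = £70050

£70050 > £56250, so the shadow minimum tax is the binding amount.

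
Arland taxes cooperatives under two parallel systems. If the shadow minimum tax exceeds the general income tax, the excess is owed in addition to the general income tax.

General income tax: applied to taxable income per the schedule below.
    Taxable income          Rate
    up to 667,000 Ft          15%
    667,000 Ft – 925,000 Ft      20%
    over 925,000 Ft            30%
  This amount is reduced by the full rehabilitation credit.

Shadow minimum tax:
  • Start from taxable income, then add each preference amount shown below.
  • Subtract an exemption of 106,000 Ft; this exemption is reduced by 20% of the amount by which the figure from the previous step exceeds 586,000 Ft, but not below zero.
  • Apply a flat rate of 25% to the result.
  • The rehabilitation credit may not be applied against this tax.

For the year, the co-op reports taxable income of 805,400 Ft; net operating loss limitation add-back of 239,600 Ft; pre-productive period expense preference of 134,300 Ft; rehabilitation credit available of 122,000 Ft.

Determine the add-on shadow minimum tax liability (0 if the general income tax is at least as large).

Shadow minimum tax:
  Adjusted income: 805,400 Ft + 239,600 Ft + 134,300 Ft = 1,179,300 Ft
  Exemption: 20% × (1,179,300 Ft − 586,000 Ft) = 118,660 Ft ≥ 106,000 Ft, so the exemption is fully phased out
  Base: 1,179,300 Ft − 0 Ft = 1,179,300 Ft
  1,179,300 Ft × 25% = 294,825 Ft

General income tax:
  667,000 Ft × 15% = 100,050 Ft
  138,400 Ft × 20% = 27,680 Ft
  → 127,730 Ft
  Less rehabilitation credit 122,000 Ft → 5,730 Ft

Excess of shadow minimum tax over general income tax: 294,825 Ft − 5,730 Ft = 289,095 Ft.

289,095 Ft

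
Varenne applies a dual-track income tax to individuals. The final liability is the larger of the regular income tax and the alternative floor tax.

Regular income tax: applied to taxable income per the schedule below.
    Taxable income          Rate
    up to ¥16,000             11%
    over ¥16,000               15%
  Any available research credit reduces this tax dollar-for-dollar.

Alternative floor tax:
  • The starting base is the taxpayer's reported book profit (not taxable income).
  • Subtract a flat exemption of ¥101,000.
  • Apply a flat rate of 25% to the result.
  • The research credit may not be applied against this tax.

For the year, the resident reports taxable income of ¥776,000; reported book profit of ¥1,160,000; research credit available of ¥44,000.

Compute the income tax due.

Alternative floor tax:
  Base (reported book profit): ¥1,160,000
  Less exemption ¥101,000 → base ¥1,059,000
  ¥1,059,000 × 25% = ¥264,750

Regular income tax:
  ¥16,000 × 11% = ¥1,760
  ¥760,000 × 15% = ¥114,000
  → ¥115,760
  Less research credit ¥44,000 → ¥71,760

¥264,750 > ¥71,760, so the alternative floor tax is the binding amount.

¥264,750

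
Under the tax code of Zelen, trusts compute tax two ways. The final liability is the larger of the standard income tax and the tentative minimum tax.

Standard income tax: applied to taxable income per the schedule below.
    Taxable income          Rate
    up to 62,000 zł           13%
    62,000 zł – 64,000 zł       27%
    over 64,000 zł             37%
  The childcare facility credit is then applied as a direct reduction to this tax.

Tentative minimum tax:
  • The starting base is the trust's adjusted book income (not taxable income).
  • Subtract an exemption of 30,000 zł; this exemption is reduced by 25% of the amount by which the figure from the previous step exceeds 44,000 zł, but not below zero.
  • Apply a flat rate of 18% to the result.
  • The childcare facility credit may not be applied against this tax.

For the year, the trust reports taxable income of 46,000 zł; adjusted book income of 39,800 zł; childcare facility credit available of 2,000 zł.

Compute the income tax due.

3,980 zł

Standard income tax:
  46,000 zł × 13% = 5,980 zł
  Less childcare facility credit 2,000 zł → 3,980 zł

Tentative minimum tax:
  Base (adjusted book income): 39,800 zł
  Exemption: 39,800 zł ≤ 44,000 zł, so full 30,000 zł applies
  Base: 39,800 zł − 30,000 zł = 9,800 zł
  9,800 zł × 18% = 1,764 zł

3,980 zł > 1,764 zł, so the standard income tax governs.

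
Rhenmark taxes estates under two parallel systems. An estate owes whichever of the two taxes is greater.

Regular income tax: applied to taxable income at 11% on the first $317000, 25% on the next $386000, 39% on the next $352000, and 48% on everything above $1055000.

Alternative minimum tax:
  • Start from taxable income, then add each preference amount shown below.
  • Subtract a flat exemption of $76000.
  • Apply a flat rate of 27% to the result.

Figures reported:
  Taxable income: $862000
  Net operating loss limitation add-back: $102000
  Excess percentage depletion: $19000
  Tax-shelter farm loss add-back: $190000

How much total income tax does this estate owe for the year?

$296190

Regular income tax:
  $317000 × 11% = $34870
  $386000 × 25% = $96500
  $159000 × 39% = $62010
  → $193380

Alternative minimum tax:
  Adjusted income: $862000 + $102000 + $19000 + $190000 = $1173000
  Less exemption $76000 → base $1097000
  $1097000 × 27% = $296190

$296190 > $193380, so the alternative minimum tax is the binding amount.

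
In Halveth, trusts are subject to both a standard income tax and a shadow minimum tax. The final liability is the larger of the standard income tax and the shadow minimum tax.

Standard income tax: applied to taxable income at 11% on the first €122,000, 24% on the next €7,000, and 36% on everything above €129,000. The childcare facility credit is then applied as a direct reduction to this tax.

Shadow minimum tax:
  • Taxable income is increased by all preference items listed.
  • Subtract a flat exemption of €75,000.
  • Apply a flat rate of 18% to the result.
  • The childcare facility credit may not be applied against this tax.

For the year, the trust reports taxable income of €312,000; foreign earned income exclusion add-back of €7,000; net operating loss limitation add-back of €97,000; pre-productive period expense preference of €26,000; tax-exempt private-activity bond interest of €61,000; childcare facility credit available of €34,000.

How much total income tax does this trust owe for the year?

Shadow minimum tax:
  Adjusted income: €312,000 + €7,000 + €97,000 + €26,000 + €61,000 = €503,000
  Less exemption €75,000 → base €428,000
  €428,000 × 18% = €77,040

Standard income tax:
  €122,000 × 11% = €13,420
  €7,000 × 24% = €1,680
  €183,000 × 36% = €65,880
  → €80,980
  Less childcare facility credit €34,000 → €46,980

€77,040 > €46,980, so the shadow minimum tax is the binding amount.

€77,040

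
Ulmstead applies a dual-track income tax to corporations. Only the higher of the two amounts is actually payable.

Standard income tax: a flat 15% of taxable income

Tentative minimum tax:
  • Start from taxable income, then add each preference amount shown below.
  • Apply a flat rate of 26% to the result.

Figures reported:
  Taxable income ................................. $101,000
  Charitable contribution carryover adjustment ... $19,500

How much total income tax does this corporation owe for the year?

Tentative minimum tax:
  Adjusted income: $101,000 + $19,500 = $120,500
  $120,500 × 26% = $31,330

Standard income tax:
  $101,000 × 15% = $15,150

$31,330 > $15,150, so the tentative minimum tax is the binding amount.

$31,330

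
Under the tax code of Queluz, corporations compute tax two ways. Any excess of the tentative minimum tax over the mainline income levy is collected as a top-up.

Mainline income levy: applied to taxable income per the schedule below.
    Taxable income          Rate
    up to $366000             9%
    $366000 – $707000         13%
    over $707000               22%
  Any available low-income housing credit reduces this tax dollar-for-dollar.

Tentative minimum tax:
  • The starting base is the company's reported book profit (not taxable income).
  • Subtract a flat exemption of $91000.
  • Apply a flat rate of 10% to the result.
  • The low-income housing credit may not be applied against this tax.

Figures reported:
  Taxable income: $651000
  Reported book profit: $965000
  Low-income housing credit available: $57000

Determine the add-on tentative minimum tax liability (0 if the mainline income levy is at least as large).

$74410

Tentative minimum tax:
  Base (reported book profit): $965000
  Less exemption $91000 → base $874000
  $874000 × 10% = $87400

Mainline income levy:
  $366000 × 9% = $32940
  $285000 × 13% = $37050
  → $69990
  Less low-income housing credit $57000 → $12990

Excess of tentative minimum tax over mainline income levy: $87400 − $12990 = $74410.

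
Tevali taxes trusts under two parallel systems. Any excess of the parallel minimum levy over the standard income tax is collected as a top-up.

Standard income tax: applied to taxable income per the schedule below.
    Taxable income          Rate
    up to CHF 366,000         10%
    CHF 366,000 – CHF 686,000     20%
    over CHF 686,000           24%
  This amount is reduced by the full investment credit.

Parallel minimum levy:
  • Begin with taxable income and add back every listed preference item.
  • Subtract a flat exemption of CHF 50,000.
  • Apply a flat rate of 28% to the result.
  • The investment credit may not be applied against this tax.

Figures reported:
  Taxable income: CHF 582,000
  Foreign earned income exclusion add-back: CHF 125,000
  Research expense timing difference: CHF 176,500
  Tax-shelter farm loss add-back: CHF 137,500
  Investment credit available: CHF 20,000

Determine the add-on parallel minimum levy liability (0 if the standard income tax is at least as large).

Parallel minimum levy:
  Adjusted income: CHF 582,000 + CHF 125,000 + CHF 176,500 + CHF 137,500 = CHF 1,021,000
  Less exemption CHF 50,000 → base CHF 971,000
  CHF 971,000 × 28% = CHF 271,880

Standard income tax:
  CHF 366,000 × 10% = CHF 36,600
  CHF 216,000 × 20% = CHF 43,200
  → CHF 79,800
  Less investment credit CHF 20,000 → CHF 59,800

Excess of parallel minimum levy over standard income tax: CHF 271,880 − CHF 59,800 = CHF 212,080.

CHF 212,080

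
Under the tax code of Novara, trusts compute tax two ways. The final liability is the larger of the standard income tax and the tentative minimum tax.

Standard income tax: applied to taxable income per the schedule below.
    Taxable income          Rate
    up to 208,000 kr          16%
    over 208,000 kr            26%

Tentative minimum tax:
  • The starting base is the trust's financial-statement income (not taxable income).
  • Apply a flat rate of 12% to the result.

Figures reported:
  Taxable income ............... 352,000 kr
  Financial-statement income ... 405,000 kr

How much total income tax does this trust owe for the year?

70,720 kr

Standard income tax:
  208,000 kr × 16% = 33,280 kr
  144,000 kr × 26% = 37,440 kr
  → 70,720 kr

Tentative minimum tax:
  Base (financial-statement income): 405,000 kr
  405,000 kr × 12% = 48,600 kr

70,720 kr > 48,600 kr, so the standard income tax governs.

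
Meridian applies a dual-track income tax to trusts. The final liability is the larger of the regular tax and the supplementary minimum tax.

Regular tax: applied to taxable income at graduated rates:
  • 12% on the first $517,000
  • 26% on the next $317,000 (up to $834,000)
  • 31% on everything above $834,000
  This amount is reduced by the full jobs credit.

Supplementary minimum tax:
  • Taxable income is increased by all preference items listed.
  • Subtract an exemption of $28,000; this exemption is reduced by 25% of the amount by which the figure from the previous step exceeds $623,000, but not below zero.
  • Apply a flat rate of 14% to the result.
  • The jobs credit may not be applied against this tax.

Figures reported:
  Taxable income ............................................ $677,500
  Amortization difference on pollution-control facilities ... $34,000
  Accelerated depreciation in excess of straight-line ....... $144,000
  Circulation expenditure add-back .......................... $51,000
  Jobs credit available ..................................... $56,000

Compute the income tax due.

$126,910

Supplementary minimum tax:
  Adjusted income: $677,500 + $34,000 + $144,000 + $51,000 = $906,500
  Exemption: 25% × ($906,500 − $623,000) = $70,875 ≥ $28,000, so the exemption is fully phased out
  Base: $906,500 − $0 = $906,500
  $906,500 × 14% = $126,910

Regular tax:
  $517,000 × 12% = $62,040
  $160,500 × 26% = $41,730
  → $103,770
  Less jobs credit $56,000 → $47,770

$126,910 > $47,770, so the supplementary minimum tax is the binding amount.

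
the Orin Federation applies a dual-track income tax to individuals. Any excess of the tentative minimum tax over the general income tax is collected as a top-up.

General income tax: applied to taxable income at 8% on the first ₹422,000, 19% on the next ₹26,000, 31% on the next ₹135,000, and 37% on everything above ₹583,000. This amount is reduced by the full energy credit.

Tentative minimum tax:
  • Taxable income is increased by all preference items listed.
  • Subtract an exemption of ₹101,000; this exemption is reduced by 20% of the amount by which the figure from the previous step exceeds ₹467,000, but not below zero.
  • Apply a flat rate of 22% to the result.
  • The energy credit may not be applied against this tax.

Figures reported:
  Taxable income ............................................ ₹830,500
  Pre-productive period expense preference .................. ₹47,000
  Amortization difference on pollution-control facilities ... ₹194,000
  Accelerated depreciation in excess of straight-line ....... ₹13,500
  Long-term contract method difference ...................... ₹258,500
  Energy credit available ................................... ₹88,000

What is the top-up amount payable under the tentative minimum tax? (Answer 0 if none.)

₹211,445

Tentative minimum tax:
  Adjusted income: ₹830,500 + ₹47,000 + ₹194,000 + ₹13,500 + ₹258,500 = ₹1,343,500
  Exemption: 20% × (₹1,343,500 − ₹467,000) = ₹175,300 ≥ ₹101,000, so the exemption is fully phased out
  Base: ₹1,343,500 − ₹0 = ₹1,343,500
  ₹1,343,500 × 22% = ₹295,570

General income tax:
  ₹422,000 × 8% = ₹33,760
  ₹26,000 × 19% = ₹4,940
  ₹135,000 × 31% = ₹41,850
  ₹247,500 × 37% = ₹91,575
  → ₹172,125
  Less energy credit ₹88,000 → ₹84,125

Excess of tentative minimum tax over general income tax: ₹295,570 − ₹84,125 = ₹211,445.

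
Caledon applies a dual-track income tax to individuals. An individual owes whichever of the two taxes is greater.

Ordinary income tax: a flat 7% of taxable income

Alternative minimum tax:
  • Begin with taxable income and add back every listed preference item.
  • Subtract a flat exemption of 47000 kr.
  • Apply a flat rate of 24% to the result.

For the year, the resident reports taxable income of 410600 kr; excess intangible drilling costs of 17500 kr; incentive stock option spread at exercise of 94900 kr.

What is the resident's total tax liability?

114240 kr

Ordinary income tax:
  410600 kr × 7% = 28742 kr

Alternative minimum tax:
  Adjusted income: 410600 kr + 17500 kr + 94900 kr = 523000 kr
  Less exemption 47000 kr → base 476000 kr
  476000 kr × 24% = 114240 kr

114240 kr > 28742 kr, so the alternative minimum tax is the binding amount.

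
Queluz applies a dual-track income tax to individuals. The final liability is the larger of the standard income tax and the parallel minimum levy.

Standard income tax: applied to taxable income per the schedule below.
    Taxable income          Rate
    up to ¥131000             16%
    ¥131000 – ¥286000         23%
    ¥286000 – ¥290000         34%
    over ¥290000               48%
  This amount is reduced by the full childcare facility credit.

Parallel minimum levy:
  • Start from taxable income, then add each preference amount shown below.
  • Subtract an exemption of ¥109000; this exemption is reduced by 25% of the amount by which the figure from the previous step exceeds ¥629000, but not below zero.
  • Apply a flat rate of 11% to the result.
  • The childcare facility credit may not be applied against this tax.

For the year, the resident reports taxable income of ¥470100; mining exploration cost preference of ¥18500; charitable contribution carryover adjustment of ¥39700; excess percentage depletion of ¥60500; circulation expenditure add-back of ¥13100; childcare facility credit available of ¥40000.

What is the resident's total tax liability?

Parallel minimum levy:
  Adjusted income: ¥470100 + ¥18500 + ¥39700 + ¥60500 + ¥13100 = ¥601900
  Exemption: ¥601900 ≤ ¥629000, so full ¥109000 applies
  Base: ¥601900 − ¥109000 = ¥492900
  ¥492900 × 11% = ¥54219

Standard income tax:
  ¥131000 × 16% = ¥20960
  ¥155000 × 23% = ¥35650
  ¥4000 × 34% = ¥1360
  ¥180100 × 48% = ¥86448
  → ¥144418
  Less childcare facility credit ¥40000 → ¥104418

¥104418 > ¥54219, so the standard income tax governs.

¥104418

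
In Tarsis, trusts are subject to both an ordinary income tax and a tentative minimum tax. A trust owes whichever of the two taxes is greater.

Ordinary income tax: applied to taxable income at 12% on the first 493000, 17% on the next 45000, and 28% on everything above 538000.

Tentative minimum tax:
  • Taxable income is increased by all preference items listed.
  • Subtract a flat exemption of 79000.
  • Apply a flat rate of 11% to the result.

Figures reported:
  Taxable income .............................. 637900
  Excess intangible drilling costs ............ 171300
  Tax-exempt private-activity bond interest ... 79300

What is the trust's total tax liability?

Ordinary income tax:
  493000 × 12% = 59160
  45000 × 17% = 7650
  99900 × 28% = 27972
  → 94782

Tentative minimum tax:
  Adjusted income: 637900 + 171300 + 79300 = 888500
  Less exemption 79000 → base 809500
  809500 × 11% = 89045

94782 > 89045, so the ordinary income tax governs.

94782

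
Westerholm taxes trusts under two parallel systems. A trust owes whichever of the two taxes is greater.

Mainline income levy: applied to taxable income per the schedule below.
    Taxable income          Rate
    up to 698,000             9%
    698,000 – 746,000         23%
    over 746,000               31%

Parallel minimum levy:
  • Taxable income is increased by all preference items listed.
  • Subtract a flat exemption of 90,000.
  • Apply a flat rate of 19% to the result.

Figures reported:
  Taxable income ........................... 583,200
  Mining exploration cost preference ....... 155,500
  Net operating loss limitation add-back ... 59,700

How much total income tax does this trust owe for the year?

Mainline income levy:
  583,200 × 9% = 52,488

Parallel minimum levy:
  Adjusted income: 583,200 + 155,500 + 59,700 = 798,400
  Less exemption 90,000 → base 708,400
  708,400 × 19% = 134,596

134,596 > 52,488, so the parallel minimum levy is the binding amount.

134,596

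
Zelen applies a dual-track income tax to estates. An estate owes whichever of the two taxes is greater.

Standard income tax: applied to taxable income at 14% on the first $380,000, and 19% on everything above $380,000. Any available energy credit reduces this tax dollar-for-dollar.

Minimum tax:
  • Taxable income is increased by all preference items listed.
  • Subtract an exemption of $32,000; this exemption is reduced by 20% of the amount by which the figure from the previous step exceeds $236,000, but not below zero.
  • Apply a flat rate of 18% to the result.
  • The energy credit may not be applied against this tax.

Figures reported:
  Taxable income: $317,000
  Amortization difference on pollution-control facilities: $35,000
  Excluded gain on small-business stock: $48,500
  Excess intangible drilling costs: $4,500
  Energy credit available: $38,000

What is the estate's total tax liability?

$72,900

Minimum tax:
  Adjusted income: $317,000 + $35,000 + $48,500 + $4,500 = $405,000
  Exemption: 20% × ($405,000 − $236,000) = $33,800 ≥ $32,000, so the exemption is fully phased out
  Base: $405,000 − $0 = $405,000
  $405,000 × 18% = $72,900

Standard income tax:
  $317,000 × 14% = $44,380
  Less energy credit $38,000 → $6,380

$72,900 > $6,380, so the minimum tax is the binding amount.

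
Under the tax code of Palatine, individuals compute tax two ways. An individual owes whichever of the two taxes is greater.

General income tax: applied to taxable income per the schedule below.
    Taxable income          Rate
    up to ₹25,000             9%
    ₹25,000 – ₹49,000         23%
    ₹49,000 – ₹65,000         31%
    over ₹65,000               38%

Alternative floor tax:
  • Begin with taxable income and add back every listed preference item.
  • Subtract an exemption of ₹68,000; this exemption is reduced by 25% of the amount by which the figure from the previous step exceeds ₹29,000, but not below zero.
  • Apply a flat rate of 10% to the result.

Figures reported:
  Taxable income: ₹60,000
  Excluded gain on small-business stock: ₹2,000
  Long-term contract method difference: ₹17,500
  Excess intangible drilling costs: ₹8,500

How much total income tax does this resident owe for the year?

₹11,180

Alternative floor tax:
  Adjusted income: ₹60,000 + ₹2,000 + ₹17,500 + ₹8,500 = ₹88,000
  Exemption: ₹68,000 − 25% × (₹88,000 − ₹29,000) = ₹68,000 − ₹14,750 = ₹53,250
  Base: ₹88,000 − ₹53,250 = ₹34,750
  ₹34,750 × 10% = ₹3,475

General income tax:
  ₹25,000 × 9% = ₹2,250
  ₹24,000 × 23% = ₹5,520
  ₹11,000 × 31% = ₹3,410
  → ₹11,180

₹11,180 > ₹3,475, so the general income tax governs.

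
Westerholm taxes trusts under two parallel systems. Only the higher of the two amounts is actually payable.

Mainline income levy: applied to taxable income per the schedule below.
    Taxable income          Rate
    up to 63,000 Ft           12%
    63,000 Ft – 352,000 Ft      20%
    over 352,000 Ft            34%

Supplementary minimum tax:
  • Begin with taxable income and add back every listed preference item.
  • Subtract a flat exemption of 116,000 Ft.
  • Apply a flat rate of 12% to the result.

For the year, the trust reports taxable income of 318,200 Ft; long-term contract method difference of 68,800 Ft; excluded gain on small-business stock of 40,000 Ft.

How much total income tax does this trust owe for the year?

Supplementary minimum tax:
  Adjusted income: 318,200 Ft + 68,800 Ft + 40,000 Ft = 427,000 Ft
  Less exemption 116,000 Ft → base 311,000 Ft
  311,000 Ft × 12% = 37,320 Ft

Mainline income levy:
  63,000 Ft × 12% = 7,560 Ft
  255,200 Ft × 20% = 51,040 Ft
  → 58,600 Ft

58,600 Ft > 37,320 Ft, so the mainline income levy governs.

58,600 Ft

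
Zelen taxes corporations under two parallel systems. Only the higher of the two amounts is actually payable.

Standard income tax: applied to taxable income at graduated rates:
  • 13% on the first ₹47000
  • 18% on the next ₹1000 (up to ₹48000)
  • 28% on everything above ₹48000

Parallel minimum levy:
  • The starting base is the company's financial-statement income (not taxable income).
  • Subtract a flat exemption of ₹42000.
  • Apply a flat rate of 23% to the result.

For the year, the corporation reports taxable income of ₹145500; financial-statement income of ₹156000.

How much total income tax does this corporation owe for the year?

Parallel minimum levy:
  Base (financial-statement income): ₹156000
  Less exemption ₹42000 → base ₹114000
  ₹114000 × 23% = ₹26220

Standard income tax:
  ₹47000 × 13% = ₹6110
  ₹1000 × 18% = ₹180
  ₹97500 × 28% = ₹27300
  → ₹33590

₹33590 > ₹26220, so the standard income tax governs.

₹33590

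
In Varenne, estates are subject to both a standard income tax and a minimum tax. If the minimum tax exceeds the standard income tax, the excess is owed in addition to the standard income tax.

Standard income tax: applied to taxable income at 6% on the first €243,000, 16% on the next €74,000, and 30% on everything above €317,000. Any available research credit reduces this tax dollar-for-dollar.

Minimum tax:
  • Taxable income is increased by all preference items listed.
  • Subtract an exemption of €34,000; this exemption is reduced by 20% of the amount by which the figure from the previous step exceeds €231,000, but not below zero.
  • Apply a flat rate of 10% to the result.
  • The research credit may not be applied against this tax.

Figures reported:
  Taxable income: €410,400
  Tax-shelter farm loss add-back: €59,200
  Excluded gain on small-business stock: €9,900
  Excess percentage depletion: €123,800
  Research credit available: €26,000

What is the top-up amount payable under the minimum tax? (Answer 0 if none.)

€31,890

Minimum tax:
  Adjusted income: €410,400 + €59,200 + €9,900 + €123,800 = €603,300
  Exemption: 20% × (€603,300 − €231,000) = €74,460 ≥ €34,000, so the exemption is fully phased out
  Base: €603,300 − €0 = €603,300
  €603,300 × 10% = €60,330

Standard income tax:
  €243,000 × 6% = €14,580
  €74,000 × 16% = €11,840
  €93,400 × 30% = €28,020
  → €54,440
  Less research credit €26,000 → €28,440

Excess of minimum tax over standard income tax: €60,330 − €28,440 = €31,890.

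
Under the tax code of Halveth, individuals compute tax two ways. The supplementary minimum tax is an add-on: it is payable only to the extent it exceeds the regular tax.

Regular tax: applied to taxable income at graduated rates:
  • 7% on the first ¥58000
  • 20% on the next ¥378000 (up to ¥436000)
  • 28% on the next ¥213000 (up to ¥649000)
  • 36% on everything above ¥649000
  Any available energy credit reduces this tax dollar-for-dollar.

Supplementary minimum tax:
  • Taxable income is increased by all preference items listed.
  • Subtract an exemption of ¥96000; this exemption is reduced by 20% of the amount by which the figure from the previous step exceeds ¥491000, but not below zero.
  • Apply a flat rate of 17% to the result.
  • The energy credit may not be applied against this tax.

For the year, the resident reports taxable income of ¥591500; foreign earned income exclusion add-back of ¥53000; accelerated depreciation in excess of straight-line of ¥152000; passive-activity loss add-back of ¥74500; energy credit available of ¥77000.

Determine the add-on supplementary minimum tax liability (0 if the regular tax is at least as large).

Supplementary minimum tax:
  Adjusted income: ¥591500 + ¥53000 + ¥152000 + ¥74500 = ¥871000
  Exemption: ¥96000 − 20% × (¥871000 − ¥491000) = ¥96000 − ¥76000 = ¥20000
  Base: ¥871000 − ¥20000 = ¥851000
  ¥851000 × 17% = ¥144670

Regular tax:
  ¥58000 × 7% = ¥4060
  ¥378000 × 20% = ¥75600
  ¥155500 × 28% = ¥43540
  → ¥123200
  Less energy credit ¥77000 → ¥46200

Excess of supplementary minimum tax over regular tax: ¥144670 − ¥46200 = ¥98470.

¥98470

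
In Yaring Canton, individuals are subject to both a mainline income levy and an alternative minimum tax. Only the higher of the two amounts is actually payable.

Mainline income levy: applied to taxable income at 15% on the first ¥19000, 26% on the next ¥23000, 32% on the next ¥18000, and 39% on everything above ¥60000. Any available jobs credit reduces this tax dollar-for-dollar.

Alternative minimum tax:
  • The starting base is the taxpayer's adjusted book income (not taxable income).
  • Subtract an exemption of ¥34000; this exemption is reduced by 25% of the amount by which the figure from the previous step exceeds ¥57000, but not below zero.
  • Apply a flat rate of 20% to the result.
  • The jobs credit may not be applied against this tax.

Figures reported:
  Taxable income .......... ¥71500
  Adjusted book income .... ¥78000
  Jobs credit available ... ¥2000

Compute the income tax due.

Alternative minimum tax:
  Base (adjusted book income): ¥78000
  Exemption: ¥34000 − 25% × (¥78000 − ¥57000) = ¥34000 − ¥5250 = ¥28750
  Base: ¥78000 − ¥28750 = ¥49250
  ¥49250 × 20% = ¥9850

Mainline income levy:
  ¥19000 × 15% = ¥2850
  ¥23000 × 26% = ¥5980
  ¥18000 × 32% = ¥5760
  ¥11500 × 39% = ¥4485
  → ¥19075
  Less jobs credit ¥2000 → ¥17075

¥17075 > ¥9850, so the mainline income levy governs.

¥17075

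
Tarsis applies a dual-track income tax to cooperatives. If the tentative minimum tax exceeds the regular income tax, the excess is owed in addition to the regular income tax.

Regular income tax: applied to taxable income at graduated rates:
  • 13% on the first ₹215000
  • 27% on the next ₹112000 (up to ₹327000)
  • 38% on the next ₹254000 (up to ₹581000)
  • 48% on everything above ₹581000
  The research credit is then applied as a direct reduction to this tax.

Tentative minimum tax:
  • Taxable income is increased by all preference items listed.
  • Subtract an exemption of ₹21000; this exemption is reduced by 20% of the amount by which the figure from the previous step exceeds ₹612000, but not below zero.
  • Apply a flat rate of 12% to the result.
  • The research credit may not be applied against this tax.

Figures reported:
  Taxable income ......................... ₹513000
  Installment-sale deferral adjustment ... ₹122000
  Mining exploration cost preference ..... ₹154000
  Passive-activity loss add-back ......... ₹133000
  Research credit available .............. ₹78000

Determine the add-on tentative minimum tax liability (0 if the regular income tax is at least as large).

Regular income tax:
  ₹215000 × 13% = ₹27950
  ₹112000 × 27% = ₹30240
  ₹186000 × 38% = ₹70680
  → ₹128870
  Less research credit ₹78000 → ₹50870

Tentative minimum tax:
  Adjusted income: ₹513000 + ₹122000 + ₹154000 + ₹133000 = ₹922000
  Exemption: 20% × (₹922000 − ₹612000) = ₹62000 ≥ ₹21000, so the exemption is fully phased out
  Base: ₹922000 − ₹0 = ₹922000
  ₹922000 × 12% = ₹110640

Excess of tentative minimum tax over regular income tax: ₹110640 − ₹50870 = ₹59770.

₹59770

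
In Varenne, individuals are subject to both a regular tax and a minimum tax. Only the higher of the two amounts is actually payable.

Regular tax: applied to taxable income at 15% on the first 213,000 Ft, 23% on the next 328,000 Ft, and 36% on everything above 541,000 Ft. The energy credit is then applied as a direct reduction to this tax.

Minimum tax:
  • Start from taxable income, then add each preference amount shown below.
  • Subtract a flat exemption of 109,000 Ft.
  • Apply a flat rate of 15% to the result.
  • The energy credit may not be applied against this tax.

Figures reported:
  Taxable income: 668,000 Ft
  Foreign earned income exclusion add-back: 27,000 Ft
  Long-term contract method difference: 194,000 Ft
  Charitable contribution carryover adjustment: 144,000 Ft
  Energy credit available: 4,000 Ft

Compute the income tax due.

149,110 Ft

Minimum tax:
  Adjusted income: 668,000 Ft + 27,000 Ft + 194,000 Ft + 144,000 Ft = 1,033,000 Ft
  Less exemption 109,000 Ft → base 924,000 Ft
  924,000 Ft × 15% = 138,600 Ft

Regular tax:
  213,000 Ft × 15% = 31,950 Ft
  328,000 Ft × 23% = 75,440 Ft
  127,000 Ft × 36% = 45,720 Ft
  → 153,110 Ft
  Less energy credit 4,000 Ft → 149,110 Ft

149,110 Ft > 138,600 Ft, so the regular tax governs.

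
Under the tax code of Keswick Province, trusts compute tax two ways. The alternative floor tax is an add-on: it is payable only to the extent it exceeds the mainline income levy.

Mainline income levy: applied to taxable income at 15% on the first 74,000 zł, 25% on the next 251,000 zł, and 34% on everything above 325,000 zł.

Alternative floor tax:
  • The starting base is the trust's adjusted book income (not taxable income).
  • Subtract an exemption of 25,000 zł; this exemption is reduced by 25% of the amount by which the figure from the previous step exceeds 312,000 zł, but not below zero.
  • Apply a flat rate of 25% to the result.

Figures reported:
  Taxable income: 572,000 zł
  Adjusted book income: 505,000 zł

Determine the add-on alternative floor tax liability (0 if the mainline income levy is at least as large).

Alternative floor tax:
  Base (adjusted book income): 505,000 zł
  Exemption: 25% × (505,000 zł − 312,000 zł) = 48,250 zł ≥ 25,000 zł, so the exemption is fully phased out
  Base: 505,000 zł − 0 zł = 505,000 zł
  505,000 zł × 25% = 126,250 zł

Mainline income levy:
  74,000 zł × 15% = 11,100 zł
  251,000 zł × 25% = 62,750 zł
  247,000 zł × 34% = 83,980 zł
  → 157,830 zł

126,250 zł ≤ 157,830 zł, so no add-on is due.

0 zł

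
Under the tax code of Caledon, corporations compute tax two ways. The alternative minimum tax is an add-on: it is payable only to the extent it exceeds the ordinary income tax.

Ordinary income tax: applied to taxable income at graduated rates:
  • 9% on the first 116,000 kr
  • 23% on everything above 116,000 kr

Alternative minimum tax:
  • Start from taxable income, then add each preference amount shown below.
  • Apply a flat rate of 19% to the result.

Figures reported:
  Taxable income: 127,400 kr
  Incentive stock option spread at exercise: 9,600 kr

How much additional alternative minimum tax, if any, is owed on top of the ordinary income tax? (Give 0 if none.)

12,968 kr

Alternative minimum tax:
  Adjusted income: 127,400 kr + 9,600 kr = 137,000 kr
  137,000 kr × 19% = 26,030 kr

Ordinary income tax:
  116,000 kr × 9% = 10,440 kr
  11,400 kr × 23% = 2,622 kr
  → 13,062 kr

Excess of alternative minimum tax over ordinary income tax: 26,030 kr − 13,062 kr = 12,968 kr.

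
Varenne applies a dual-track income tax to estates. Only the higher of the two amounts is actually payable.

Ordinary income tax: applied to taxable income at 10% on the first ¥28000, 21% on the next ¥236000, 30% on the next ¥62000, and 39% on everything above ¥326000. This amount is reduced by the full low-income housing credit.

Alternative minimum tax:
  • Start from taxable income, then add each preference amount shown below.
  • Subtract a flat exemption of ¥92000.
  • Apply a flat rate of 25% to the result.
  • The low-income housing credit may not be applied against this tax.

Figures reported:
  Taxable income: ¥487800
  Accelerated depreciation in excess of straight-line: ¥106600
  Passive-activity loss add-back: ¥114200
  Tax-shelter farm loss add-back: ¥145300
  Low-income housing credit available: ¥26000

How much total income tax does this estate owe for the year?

Ordinary income tax:
  ¥28000 × 10% = ¥2800
  ¥236000 × 21% = ¥49560
  ¥62000 × 30% = ¥18600
  ¥161800 × 39% = ¥63102
  → ¥134062
  Less low-income housing credit ¥26000 → ¥108062

Alternative minimum tax:
  Adjusted income: ¥487800 + ¥106600 + ¥114200 + ¥145300 = ¥853900
  Less exemption ¥92000 → base ¥761900
  ¥761900 × 25% = ¥190475

¥190475 > ¥108062, so the alternative minimum tax is the binding amount.

¥190475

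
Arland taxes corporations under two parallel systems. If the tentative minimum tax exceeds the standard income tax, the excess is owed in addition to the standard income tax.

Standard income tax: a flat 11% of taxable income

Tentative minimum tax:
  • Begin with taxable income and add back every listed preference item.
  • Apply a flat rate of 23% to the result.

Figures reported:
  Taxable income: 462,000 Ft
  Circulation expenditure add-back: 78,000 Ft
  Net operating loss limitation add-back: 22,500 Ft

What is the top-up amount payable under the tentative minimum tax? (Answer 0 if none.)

Standard income tax:
  462,000 Ft × 11% = 50,820 Ft

Tentative minimum tax:
  Adjusted income: 462,000 Ft + 78,000 Ft + 22,500 Ft = 562,500 Ft
  562,500 Ft × 23% = 129,375 Ft

Excess of tentative minimum tax over standard income tax: 129,375 Ft − 50,820 Ft = 78,555 Ft.

78,555 Ft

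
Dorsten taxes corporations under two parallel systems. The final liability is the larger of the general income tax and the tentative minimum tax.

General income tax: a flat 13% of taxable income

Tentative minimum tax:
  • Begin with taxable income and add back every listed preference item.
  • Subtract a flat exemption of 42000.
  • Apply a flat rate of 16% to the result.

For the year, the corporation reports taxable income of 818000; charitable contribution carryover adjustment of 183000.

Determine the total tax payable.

Tentative minimum tax:
  Adjusted income: 818000 + 183000 = 1001000
  Less exemption 42000 → base 959000
  959000 × 16% = 153440

General income tax:
  818000 × 13% = 106340

153440 > 106340, so the tentative minimum tax is the binding amount.

153440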